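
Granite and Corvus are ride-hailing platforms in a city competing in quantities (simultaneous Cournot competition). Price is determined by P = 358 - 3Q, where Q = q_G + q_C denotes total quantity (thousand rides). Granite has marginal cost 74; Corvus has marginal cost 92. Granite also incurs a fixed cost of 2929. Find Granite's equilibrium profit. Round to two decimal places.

448.93

Granite's profit: π_G = (358 - 3Q)q_G - (74q_G). Setting ∂π_G/∂q_G = 0: 284 - 6q_G - 3(q_C) = 0.
Corvus's first-order condition: 266 - 6q_C - 3(q_G) = 0.
Best responses: q_G = (284 - 3q_C)/6, q_C = (266 - 3q_G)/6.
Substituting one into the other gives q_G = 302/9 and q_C = 248/9.
Price P = 358 - 3·(550/9) = 524/3.
Granite's profit: (524/3 - 74)·(302/9) - 2929 = 448.9259.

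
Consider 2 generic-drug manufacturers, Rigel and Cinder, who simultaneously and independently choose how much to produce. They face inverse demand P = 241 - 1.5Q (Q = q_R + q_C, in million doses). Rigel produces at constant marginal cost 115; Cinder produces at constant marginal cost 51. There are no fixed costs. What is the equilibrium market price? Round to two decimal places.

Rigel's profit: π_R = (241 - 1.5Q)q_R - (115q_R). Setting ∂π_R/∂q_R = 0: 126 - 3q_R - (3/2)(q_C) = 0.
Cinder's profit: π_C = (241 - 1.5Q)q_C - (51q_C). Setting ∂π_C/∂q_C = 0: 190 - 3q_C - (3/2)(q_R) = 0.
So q_R = (126 - (3/2)q_C)/3 and q_C = (190 - (3/2)q_R)/3.
Substituting one into the other gives q_R = 124/9 and q_C = 508/9.
Total output Q = 632/9, so price P = 241 - (3/2)·(632/9) = 407/3.

135.67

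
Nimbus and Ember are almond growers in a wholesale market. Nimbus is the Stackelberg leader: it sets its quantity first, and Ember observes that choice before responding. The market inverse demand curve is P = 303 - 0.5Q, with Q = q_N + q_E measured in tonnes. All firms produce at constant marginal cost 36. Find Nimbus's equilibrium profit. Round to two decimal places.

The follower Ember best-responds to any q_N: π_E = (303 - 0.5Q)q_E - 36q_E.
Setting the follower's marginal profit to zero, 267 - (1/2)q_N - q_E = 0, i.e. q_E = (267 - (1/2)q_N).
The leader anticipates this reaction. Substituting into P = 303 - 0.5Q gives P = 339/2 - (1/4)q_N, so π_N = (339/2 - (1/4)q_N)q_N - 36q_N.
Maximising: ∂π_N/∂q_N = 267/2 - (1/2)q_N = 0, giving q_N = 267.
Then q_E = (267 - (1/2)·267) = 267/2.
Price P = 303 - (1/2)·(801/2) = 411/4.
Nimbus's profit: (411/4 - 36)·267 = 17822.2500.

17822.25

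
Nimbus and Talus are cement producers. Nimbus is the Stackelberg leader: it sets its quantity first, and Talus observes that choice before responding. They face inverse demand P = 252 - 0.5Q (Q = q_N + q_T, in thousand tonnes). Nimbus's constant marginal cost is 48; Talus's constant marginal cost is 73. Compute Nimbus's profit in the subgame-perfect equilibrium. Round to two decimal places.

The follower Talus best-responds to any q_N: π_T = (252 - 0.5Q)q_T - 73q_T.
∂π_T/∂q_T = 179 - (1/2)q_N - q_T = 0 gives the reaction function q_T = (179 - (1/2)q_N).
The leader anticipates this reaction. Substituting into P = 252 - 0.5Q gives P = 325/2 - (1/4)q_N, so π_N = (325/2 - (1/4)q_N)q_N - 48q_N.
Maximising: ∂π_N/∂q_N = 229/2 - (1/2)q_N = 0, giving q_N = 229.
Then q_T = (179 - (1/2)·229) = 129/2.
Price P = 252 - (1/2)·(587/2) = 421/4.
Nimbus's profit: (421/4 - 48)·229 = 13110.2500.

13110.25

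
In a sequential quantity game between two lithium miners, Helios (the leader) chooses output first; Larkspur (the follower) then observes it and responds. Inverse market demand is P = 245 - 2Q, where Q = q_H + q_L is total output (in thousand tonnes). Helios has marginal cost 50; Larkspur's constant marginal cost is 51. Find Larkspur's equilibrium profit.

The follower Larkspur best-responds to any q_H: π_L = (245 - 2Q)q_L - 51q_L.
Follower FOC: 194 - 2q_H - 4q_L = 0, so q_L(q_H) = (194 - 2q_H)/4.
Helios substitutes q_L(q_H) into its own profit: π_H = q_H(245 - 2q_H - (194 - 2q_H)/2) - 50q_H = (148 - q_H)q_H - 50q_H.
Maximising: ∂π_H/∂q_H = 98 - 2q_H = 0, giving q_H = 49.
Then q_L = (194 - 2·49)/4 = 24.
Price P = 245 - 2·73 = 99.
Larkspur's profit: (99 - 51)·24 = 1152.

1152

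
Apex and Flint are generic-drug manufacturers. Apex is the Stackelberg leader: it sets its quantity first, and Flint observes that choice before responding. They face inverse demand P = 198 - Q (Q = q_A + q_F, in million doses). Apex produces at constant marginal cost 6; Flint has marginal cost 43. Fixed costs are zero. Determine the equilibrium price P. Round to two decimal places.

The follower Flint best-responds to any q_A: π_F = (198 - Q)q_F - 43q_F.
Follower FOC: 155 - q_A - 2q_F = 0, so q_F(q_A) = (155 - q_A)/2.
The leader anticipates this reaction. Substituting into P = 198 - Q gives P = 241/2 - (1/2)q_A, so π_A = (241/2 - (1/2)q_A)q_A - 6q_A.
The leader's first-order condition 229/2 - q_A = 0 yields q_A = 229/2.
Then q_F = (155 - 229/2)/2 = 81/4.
Total output Q = 539/4, so price P = 198 - 539/4 = 253/4.

63.25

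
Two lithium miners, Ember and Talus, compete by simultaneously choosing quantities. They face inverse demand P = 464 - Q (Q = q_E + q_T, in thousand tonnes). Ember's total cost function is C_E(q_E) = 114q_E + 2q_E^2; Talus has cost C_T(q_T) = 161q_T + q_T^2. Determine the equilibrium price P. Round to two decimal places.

352.48

Ember's profit: π_E = (464 - Q)q_E - (114q_E + 2q_E²). Setting ∂π_E/∂q_E = 0: 350 - 6q_E - (q_T) = 0.
Talus's first-order condition: 303 - 4q_T - (q_E) = 0.
Rearranging gives the reaction functions q_E = (350 - q_T)/6 and q_T = (303 - q_E)/4.
Solving the pair: q_E = 1097/23, q_T = 1468/23.
Total output Q = 111.5217, so price P = 464 - 111.5217 = 352.4783.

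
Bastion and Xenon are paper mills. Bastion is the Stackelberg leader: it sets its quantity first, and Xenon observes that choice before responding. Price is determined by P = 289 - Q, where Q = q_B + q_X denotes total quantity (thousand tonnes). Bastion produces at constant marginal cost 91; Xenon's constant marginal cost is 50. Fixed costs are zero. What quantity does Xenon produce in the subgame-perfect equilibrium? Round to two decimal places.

The follower Xenon best-responds to any q_B: π_X = (289 - Q)q_X - 50q_X.
Follower FOC: 239 - q_B - 2q_X = 0, so q_X(q_B) = (239 - q_B)/2.
The leader anticipates this reaction. Substituting into P = 289 - Q gives P = 339/2 - (1/2)q_B, so π_B = (339/2 - (1/2)q_B)q_B - 91q_B.
The leader's first-order condition 157/2 - q_B = 0 yields q_B = 157/2.
Then q_X = (239 - 157/2)/2 = 321/4.

80.25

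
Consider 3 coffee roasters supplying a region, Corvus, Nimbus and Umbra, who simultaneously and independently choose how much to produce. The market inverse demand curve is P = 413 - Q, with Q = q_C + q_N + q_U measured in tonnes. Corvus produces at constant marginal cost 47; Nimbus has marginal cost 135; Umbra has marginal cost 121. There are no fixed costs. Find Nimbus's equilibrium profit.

Corvus's profit: π_C = (413 - Q)q_C - (47q_C). Setting ∂π_C/∂q_C = 0: 366 - 2q_C - (q_N + q_U) = 0.
Nimbus's profit: π_N = (413 - Q)q_N - (135q_N). Setting ∂π_N/∂q_N = 0: 278 - 2q_N - (q_C + q_U) = 0.
Umbra's first-order condition: 292 - 2q_U - (q_C + q_N) = 0.
Adding the 3 first-order conditions: 936 − 4Q = 0, so Q = 234.
Back-substituting: q_C = (366 − 234) = 132, q_N = (278 − 234) = 44, q_U = (292 − 234) = 58.
Price P = 413 - 234 = 179.
Nimbus's profit: (179 - 135)·44 = 1936.

1936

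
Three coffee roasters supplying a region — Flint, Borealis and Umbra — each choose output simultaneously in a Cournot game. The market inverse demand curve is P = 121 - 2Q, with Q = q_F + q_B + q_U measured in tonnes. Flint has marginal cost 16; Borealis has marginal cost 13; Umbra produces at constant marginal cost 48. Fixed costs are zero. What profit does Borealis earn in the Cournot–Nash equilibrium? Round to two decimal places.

Flint's profit: π_F = (121 - 2Q)q_F - (16q_F). Setting ∂π_F/∂q_F = 0: 105 - 4q_F - 2(q_B + q_U) = 0.
Borealis's first-order condition: 108 - 4q_B - 2(q_F + q_U) = 0.
Umbra's profit: π_U = (121 - 2Q)q_U - (48q_U). Setting ∂π_U/∂q_U = 0: 73 - 4q_U - 2(q_F + q_B) = 0.
Adding the 3 conditions: 286 − 4Q − 4Q = 0, i.e. Q = 143/4.
Back-substituting: q_F = (105 − 143/2)/2 = 67/4, q_B = (108 − 143/2)/2 = 73/4, q_U = (73 − 143/2)/2 = 3/4.
Price P = 121 - 2·(143/4) = 99/2.
Borealis's profit: (99/2 - 13)·(73/4) = 666.1250.

666.13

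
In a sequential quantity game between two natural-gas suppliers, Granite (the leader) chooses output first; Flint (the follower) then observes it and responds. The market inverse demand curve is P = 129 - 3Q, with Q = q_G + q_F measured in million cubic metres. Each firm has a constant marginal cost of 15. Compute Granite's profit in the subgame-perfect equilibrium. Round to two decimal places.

Solve by backward induction. Given q_G, the follower Flint maximises π_F = (129 - 3q_G - 3q_F)q_F - 15q_F.
Follower FOC: 114 - 3q_G - 6q_F = 0, so q_F(q_G) = (114 - 3q_G)/6.
Granite substitutes q_F(q_G) into its own profit: π_G = q_G(129 - 3q_G - (114 - 3q_G)/2) - 15q_G = (72 - (3/2)q_G)q_G - 15q_G.
Maximising: ∂π_G/∂q_G = 57 - 3q_G = 0, giving q_G = 19.
Then q_F = (114 - 3·19)/6 = 19/2.
Price P = 129 - 3·(57/2) = 87/2.
Granite's profit: (87/2 - 15)·19 = 1083/2.

541.50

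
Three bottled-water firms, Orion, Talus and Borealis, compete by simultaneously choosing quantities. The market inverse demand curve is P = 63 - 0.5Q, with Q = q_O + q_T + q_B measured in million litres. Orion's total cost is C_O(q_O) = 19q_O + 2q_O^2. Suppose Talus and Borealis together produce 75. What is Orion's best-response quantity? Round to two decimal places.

1.30

With rivals' combined output fixed at 75, Orion's profit is π_O = (63 - (1/2)·75 - (1/2)q_O)q_O - (19q_O + 2q_O²) = (51/2 - (1/2)q_O)q_O - (19q_O + 2q_O²).
∂π_O/∂q_O = 13/2 - 5q_O = 0, so q_O = 13/10.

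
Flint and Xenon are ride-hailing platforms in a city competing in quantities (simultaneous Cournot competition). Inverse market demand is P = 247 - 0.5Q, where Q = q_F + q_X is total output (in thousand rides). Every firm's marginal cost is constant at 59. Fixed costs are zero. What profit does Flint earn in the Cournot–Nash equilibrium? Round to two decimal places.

7854.22

A representative firm's profit is π_i = q_i(247 - 0.5Q) - 59q_i.
Setting ∂π_i/∂q_i = 0 with rivals' quantities fixed: 188 - q_i - (1/2)q_j = 0.
By symmetry each firm produces the same amount; substituting q_j = q_i yields q_i = 188/(3/2) = 376/3.
Price P = 247 - (1/2)·(752/3) = 365/3.
Flint's profit: (365/3 - 59)·(376/3) = 7854.2222.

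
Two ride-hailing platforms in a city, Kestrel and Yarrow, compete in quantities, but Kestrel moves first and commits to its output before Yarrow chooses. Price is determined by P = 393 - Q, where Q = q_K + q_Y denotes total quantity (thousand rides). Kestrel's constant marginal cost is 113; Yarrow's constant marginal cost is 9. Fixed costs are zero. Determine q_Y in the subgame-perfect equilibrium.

Solve by backward induction. Given q_K, the follower Yarrow maximises π_Y = (393 - q_K - q_Y)q_Y - 9q_Y.
Follower FOC: 384 - q_K - 2q_Y = 0, so q_Y(q_K) = (384 - q_K)/2.
The leader anticipates this reaction. Substituting into P = 393 - Q gives P = 201 - (1/2)q_K, so π_K = (201 - (1/2)q_K)q_K - 113q_K.
The leader's first-order condition 88 - q_K = 0 yields q_K = 88.
Then q_Y = (384 - 88)/2 = 148.

148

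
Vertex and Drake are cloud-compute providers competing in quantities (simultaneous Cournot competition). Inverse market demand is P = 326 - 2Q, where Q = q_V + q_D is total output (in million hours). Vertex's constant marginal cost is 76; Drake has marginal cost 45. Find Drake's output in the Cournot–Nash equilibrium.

Vertex's profit: π_V = (326 - 2Q)q_V - (76q_V). Setting ∂π_V/∂q_V = 0: 250 - 4q_V - 2(q_D) = 0.
Drake's profit: π_D = (326 - 2Q)q_D - (45q_D). Setting ∂π_D/∂q_D = 0: 281 - 4q_D - 2(q_V) = 0.
Best responses: q_V = (250 - 2q_D)/4, q_D = (281 - 2q_V)/4.
Solving the pair: q_V = 73/2, q_D = 52.

52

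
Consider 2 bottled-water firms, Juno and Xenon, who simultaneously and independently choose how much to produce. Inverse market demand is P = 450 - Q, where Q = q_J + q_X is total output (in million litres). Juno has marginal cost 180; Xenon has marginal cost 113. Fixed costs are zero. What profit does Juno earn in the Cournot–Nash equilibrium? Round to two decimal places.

4578.78

Juno's profit: π_J = (450 - Q)q_J - (180q_J). Setting ∂π_J/∂q_J = 0: 270 - 2q_J - (q_X) = 0.
Xenon's first-order condition: 337 - 2q_X - (q_J) = 0.
Best responses: q_J = (270 - q_X)/2, q_X = (337 - q_J)/2.
Substituting one into the other gives q_J = 203/3 and q_X = 404/3.
Price P = 450 - 607/3 = 743/3.
Juno's profit: (743/3 - 180)·(203/3) = 4578.7778.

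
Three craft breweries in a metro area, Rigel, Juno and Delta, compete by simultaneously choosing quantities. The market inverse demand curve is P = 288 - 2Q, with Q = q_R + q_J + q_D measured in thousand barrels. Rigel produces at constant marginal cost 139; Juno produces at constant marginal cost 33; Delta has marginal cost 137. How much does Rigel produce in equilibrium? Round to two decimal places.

5.13

Rigel's profit: π_R = (288 - 2Q)q_R - (139q_R). Setting ∂π_R/∂q_R = 0: 149 - 4q_R - 2(q_J + q_D) = 0.
Juno's profit: π_J = (288 - 2Q)q_J - (33q_J). Setting ∂π_J/∂q_J = 0: 255 - 4q_J - 2(q_R + q_D) = 0.
Delta's first-order condition: 151 - 4q_D - 2(q_R + q_J) = 0.
Adding the 3 conditions: 555 − 4Q − 4Q = 0, i.e. Q = 555/8.
Back-substituting: q_R = (149 − 555/4)/2 = 41/8, q_J = (255 − 555/4)/2 = 465/8, q_D = (151 − 555/4)/2 = 49/8.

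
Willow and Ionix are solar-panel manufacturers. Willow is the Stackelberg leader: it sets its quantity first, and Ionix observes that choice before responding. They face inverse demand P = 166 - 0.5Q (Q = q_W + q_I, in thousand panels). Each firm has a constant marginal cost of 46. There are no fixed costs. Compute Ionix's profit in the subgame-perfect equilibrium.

1800

The follower Ionix best-responds to any q_W: π_I = (166 - 0.5Q)q_I - 46q_I.
∂π_I/∂q_I = 120 - (1/2)q_W - q_I = 0 gives the reaction function q_I = (120 - (1/2)q_W).
Willow substitutes q_I(q_W) into its own profit: π_W = q_W(166 - (1/2)q_W - (120 - (1/2)q_W)/2) - 46q_W = (106 - (1/4)q_W)q_W - 46q_W.
Maximising: ∂π_W/∂q_W = 60 - (1/2)q_W = 0, giving q_W = 120.
Then q_I = (120 - (1/2)·120) = 60.
Price P = 166 - (1/2)·180 = 76.
Ionix's profit: (76 - 46)·60 = 1800.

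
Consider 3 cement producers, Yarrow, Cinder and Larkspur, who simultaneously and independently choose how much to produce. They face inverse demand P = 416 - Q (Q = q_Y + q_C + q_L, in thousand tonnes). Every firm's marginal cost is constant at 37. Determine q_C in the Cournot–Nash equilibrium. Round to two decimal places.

94.75

Each firm earns π_i = (416 - Q)q_i - 37q_i.
Setting ∂π_i/∂q_i = 0 with rivals' quantities fixed: 379 - 2q_i - Σ_{j≠i} q_j = 0.
By symmetry each firm produces the same amount; substituting Σ_{j≠i} q_j = 2q_i yields q_i = 379/4.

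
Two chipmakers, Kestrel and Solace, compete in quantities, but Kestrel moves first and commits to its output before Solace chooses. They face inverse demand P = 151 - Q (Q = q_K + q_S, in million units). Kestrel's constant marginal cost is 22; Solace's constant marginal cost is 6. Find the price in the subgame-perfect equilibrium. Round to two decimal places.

50.25

The follower Solace best-responds to any q_K: π_S = (151 - Q)q_S - 6q_S.
∂π_S/∂q_S = 145 - q_K - 2q_S = 0 gives the reaction function q_S = (145 - q_K)/2.
The leader anticipates this reaction. Substituting into P = 151 - Q gives P = 157/2 - (1/2)q_K, so π_K = (157/2 - (1/2)q_K)q_K - 22q_K.
Maximising: ∂π_K/∂q_K = 113/2 - q_K = 0, giving q_K = 113/2.
Then q_S = (145 - 113/2)/2 = 177/4.
Total output Q = 403/4, so price P = 151 - 403/4 = 201/4.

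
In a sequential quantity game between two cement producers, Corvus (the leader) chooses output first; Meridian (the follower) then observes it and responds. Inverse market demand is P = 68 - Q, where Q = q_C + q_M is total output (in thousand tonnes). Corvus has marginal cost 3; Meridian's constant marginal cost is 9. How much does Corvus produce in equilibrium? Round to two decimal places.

35.50

The follower Meridian best-responds to any q_C: π_M = (68 - Q)q_M - 9q_M.
Follower FOC: 59 - q_C - 2q_M = 0, so q_M(q_C) = (59 - q_C)/2.
Corvus substitutes q_M(q_C) into its own profit: π_C = q_C(68 - q_C - (59 - q_C)/2) - 3q_C = (77/2 - (1/2)q_C)q_C - 3q_C.
Maximising: ∂π_C/∂q_C = 71/2 - q_C = 0, giving q_C = 71/2.
Then q_M = (59 - 71/2)/2 = 47/4.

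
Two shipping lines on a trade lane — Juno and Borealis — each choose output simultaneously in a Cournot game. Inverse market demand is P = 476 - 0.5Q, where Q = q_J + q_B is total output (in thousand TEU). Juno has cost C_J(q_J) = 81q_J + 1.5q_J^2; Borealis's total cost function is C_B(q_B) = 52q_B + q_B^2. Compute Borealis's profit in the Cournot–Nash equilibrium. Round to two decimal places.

Juno's profit: π_J = (476 - 0.5Q)q_J - (81q_J + (3/2)q_J²). Setting ∂π_J/∂q_J = 0: 395 - 4q_J - (1/2)(q_B) = 0.
Borealis's first-order condition: 424 - 3q_B - (1/2)(q_J) = 0.
So q_J = (395 - (1/2)q_B)/4 and q_B = (424 - (1/2)q_J)/3.
Solving the pair: q_J = 82.8085, q_B = 127.5319.
Price P = 476 - (1/2)·210.3404 = 370.8298.
Borealis's profit: 370.8298·127.5319 - 52·127.5319 - 127.5319² = 24396.5840.

24396.58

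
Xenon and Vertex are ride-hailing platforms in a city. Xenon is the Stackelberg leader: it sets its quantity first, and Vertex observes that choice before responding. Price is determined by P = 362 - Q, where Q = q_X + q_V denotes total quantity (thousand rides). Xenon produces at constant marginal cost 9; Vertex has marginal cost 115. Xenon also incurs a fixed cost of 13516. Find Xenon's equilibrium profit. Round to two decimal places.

The follower Vertex best-responds to any q_X: π_V = (362 - Q)q_V - 115q_V.
Setting the follower's marginal profit to zero, 247 - q_X - 2q_V = 0, i.e. q_V = (247 - q_X)/2.
Xenon substitutes q_V(q_X) into its own profit: π_X = q_X(362 - q_X - (247 - q_X)/2) - 9q_X = (477/2 - (1/2)q_X)q_X - 9q_X.
The leader's first-order condition 459/2 - q_X = 0 yields q_X = 459/2.
Then q_V = (247 - 459/2)/2 = 35/4.
Price P = 362 - 953/4 = 495/4.
Xenon's profit: (495/4 - 9)·(459/2) - 13516 = 12819.1250.

12819.13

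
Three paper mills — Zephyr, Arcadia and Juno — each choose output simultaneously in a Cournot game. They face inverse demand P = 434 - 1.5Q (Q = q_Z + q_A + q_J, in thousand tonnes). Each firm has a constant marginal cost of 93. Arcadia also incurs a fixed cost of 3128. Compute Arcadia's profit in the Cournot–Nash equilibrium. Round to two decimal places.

A representative firm's profit is π_i = q_i(434 - 1.5Q) - 93q_i.
First-order condition (treating rivals' output as given): 341 - 3q_i - (3/2)·Σ_{j≠i} q_j = 0.
By symmetry each firm produces the same amount; substituting Σ_{j≠i} q_j = 2q_i yields q_i = 341/6.
Price P = 434 - (3/2)·(341/2) = 713/4.
Arcadia's profit: (713/4 - 93)·(341/6) - 3128 = 1717.0417.

1717.04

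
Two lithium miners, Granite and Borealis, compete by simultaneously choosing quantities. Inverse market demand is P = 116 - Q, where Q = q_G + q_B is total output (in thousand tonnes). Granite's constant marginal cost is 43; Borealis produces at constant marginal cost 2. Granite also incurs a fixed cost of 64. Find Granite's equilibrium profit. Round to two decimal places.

Granite's profit: π_G = (116 - Q)q_G - (43q_G). Setting ∂π_G/∂q_G = 0: 73 - 2q_G - (q_B) = 0.
Borealis's first-order condition: 114 - 2q_B - (q_G) = 0.
Best responses: q_G = (73 - q_B)/2, q_B = (114 - q_G)/2.
Solving the pair: q_G = 32/3, q_B = 155/3.
Price P = 116 - 187/3 = 161/3.
Granite's profit: (161/3 - 43)·(32/3) - 64 = 448/9.

49.78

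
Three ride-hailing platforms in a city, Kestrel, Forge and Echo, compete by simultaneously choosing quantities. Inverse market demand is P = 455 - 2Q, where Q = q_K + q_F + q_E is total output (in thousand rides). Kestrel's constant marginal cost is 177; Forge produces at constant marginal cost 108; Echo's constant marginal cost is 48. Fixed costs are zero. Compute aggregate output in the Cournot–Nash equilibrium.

Kestrel's profit: π_K = (455 - 2Q)q_K - (177q_K). Setting ∂π_K/∂q_K = 0: 278 - 4q_K - 2(q_F + q_E) = 0.
Forge's profit: π_F = (455 - 2Q)q_F - (108q_F). Setting ∂π_F/∂q_F = 0: 347 - 4q_F - 2(q_K + q_E) = 0.
Echo's first-order condition: 407 - 4q_E - 2(q_K + q_F) = 0.
Adding the 3 conditions: 1032 − 4Q − 4Q = 0, i.e. Q = 129.
Back-substituting: q_K = (278 − 258)/2 = 10, q_F = (347 − 258)/2 = 89/2, q_E = (407 − 258)/2 = 149/2.
Total output Q = 10 + 89/2 + 149/2 = 129.

129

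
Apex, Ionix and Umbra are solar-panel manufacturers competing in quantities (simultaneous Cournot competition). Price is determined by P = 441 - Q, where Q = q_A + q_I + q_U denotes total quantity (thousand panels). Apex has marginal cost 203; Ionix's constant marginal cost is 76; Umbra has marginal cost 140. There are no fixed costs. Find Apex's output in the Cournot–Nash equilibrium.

12

Apex's profit: π_A = (441 - Q)q_A - (203q_A). Setting ∂π_A/∂q_A = 0: 238 - 2q_A - (q_I + q_U) = 0.
Ionix's first-order condition: 365 - 2q_I - (q_A + q_U) = 0.
Umbra's first-order condition: 301 - 2q_U - (q_A + q_I) = 0.
Adding the 3 first-order conditions: 904 − 4Q = 0, so Q = 226.
Back-substituting: q_A = (238 − 226) = 12, q_I = (365 − 226) = 139, q_U = (301 − 226) = 75.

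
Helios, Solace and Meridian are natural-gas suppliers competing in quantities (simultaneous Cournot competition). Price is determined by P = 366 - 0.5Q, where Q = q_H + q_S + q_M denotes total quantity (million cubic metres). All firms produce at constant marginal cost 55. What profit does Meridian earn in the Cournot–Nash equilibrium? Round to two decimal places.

12090.13

A representative firm's profit is π_i = q_i(366 - 0.5Q) - 55q_i.
Setting ∂π_i/∂q_i = 0 with rivals' quantities fixed: 311 - q_i - (1/2)·Σ_{j≠i} q_j = 0.
With identical firms every q_j equals q_i, so Σ_{j≠i} q_j = 2q_i and 311 = 2q_i, giving q_i = 311/2.
Price P = 366 - (1/2)·(933/2) = 531/4.
Meridian's profit: (531/4 - 55)·(311/2) = 12090.1250.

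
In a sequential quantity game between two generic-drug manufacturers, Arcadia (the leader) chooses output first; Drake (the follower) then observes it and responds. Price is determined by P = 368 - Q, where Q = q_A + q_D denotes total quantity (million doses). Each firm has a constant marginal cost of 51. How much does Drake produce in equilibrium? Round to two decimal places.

The follower Drake best-responds to any q_A: π_D = (368 - Q)q_D - 51q_D.
Follower FOC: 317 - q_A - 2q_D = 0, so q_D(q_A) = (317 - q_A)/2.
Arcadia substitutes q_D(q_A) into its own profit: π_A = q_A(368 - q_A - (317 - q_A)/2) - 51q_A = (419/2 - (1/2)q_A)q_A - 51q_A.
Maximising: ∂π_A/∂q_A = 317/2 - q_A = 0, giving q_A = 317/2.
Then q_D = (317 - 317/2)/2 = 317/4.

79.25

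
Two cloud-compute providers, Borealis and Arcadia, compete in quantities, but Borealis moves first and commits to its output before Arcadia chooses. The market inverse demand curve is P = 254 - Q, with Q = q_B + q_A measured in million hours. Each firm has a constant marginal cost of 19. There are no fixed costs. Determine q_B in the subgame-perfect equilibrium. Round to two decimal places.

117.50

Solve by backward induction. Given q_B, the follower Arcadia maximises π_A = (254 - q_B - q_A)q_A - 19q_A.
∂π_A/∂q_A = 235 - q_B - 2q_A = 0 gives the reaction function q_A = (235 - q_B)/2.
Borealis substitutes q_A(q_B) into its own profit: π_B = q_B(254 - q_B - (235 - q_B)/2) - 19q_B = (273/2 - (1/2)q_B)q_B - 19q_B.
The leader's first-order condition 235/2 - q_B = 0 yields q_B = 235/2.
Then q_A = (235 - 235/2)/2 = 235/4.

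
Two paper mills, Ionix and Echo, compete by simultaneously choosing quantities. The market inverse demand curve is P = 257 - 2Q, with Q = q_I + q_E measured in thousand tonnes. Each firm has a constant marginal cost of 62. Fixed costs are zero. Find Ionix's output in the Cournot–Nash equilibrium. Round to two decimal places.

32.50

A representative firm's profit is π_i = q_i(257 - 2Q) - 62q_i.
First-order condition (treating rivals' output as given): 195 - 4q_i - 2q_j = 0.
By symmetry each firm produces the same amount; substituting q_j = q_i yields q_i = 195/6 = 65/2.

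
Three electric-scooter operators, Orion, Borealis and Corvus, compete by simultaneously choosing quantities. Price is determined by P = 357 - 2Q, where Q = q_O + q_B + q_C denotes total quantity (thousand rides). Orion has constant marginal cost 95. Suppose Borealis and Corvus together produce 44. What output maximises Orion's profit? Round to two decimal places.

43.50

With rivals' combined output fixed at 44, Orion's profit is π_O = (357 - 2·44 - 2q_O)q_O - (95q_O) = (269 - 2q_O)q_O - (95q_O).
∂π_O/∂q_O = 174 - 4q_O = 0, so q_O = 87/2.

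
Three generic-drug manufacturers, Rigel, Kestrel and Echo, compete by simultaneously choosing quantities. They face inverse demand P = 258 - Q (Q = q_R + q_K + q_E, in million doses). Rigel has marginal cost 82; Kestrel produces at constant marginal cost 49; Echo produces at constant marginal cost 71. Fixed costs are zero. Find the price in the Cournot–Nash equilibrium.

Rigel's profit: π_R = (258 - Q)q_R - (82q_R). Setting ∂π_R/∂q_R = 0: 176 - 2q_R - (q_K + q_E) = 0.
Kestrel's profit: π_K = (258 - Q)q_K - (49q_K). Setting ∂π_K/∂q_K = 0: 209 - 2q_K - (q_R + q_E) = 0.
Echo's first-order condition: 187 - 2q_E - (q_R + q_K) = 0.
Adding the 3 conditions: 572 − 2Q − 2Q = 0, i.e. Q = 143.
Back-substituting: q_R = (176 − 143) = 33, q_K = (209 − 143) = 66, q_E = (187 − 143) = 44.
Total output Q = 143, so price P = 258 - 143 = 115.

115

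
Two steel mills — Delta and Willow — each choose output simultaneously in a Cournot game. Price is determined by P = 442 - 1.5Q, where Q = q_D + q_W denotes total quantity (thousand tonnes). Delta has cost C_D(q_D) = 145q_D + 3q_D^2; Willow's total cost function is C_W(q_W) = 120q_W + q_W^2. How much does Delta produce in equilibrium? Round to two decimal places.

Delta's profit: π_D = (442 - 1.5Q)q_D - (145q_D + 3q_D²). Setting ∂π_D/∂q_D = 0: 297 - 9q_D - (3/2)(q_W) = 0.
Willow's first-order condition: 322 - 5q_W - (3/2)(q_D) = 0.
Rearranging gives the reaction functions q_D = (297 - (3/2)q_W)/9 and q_W = (322 - (3/2)q_D)/5.
Solving the pair: q_D = 1336/57, q_W = 1090/19.

23.44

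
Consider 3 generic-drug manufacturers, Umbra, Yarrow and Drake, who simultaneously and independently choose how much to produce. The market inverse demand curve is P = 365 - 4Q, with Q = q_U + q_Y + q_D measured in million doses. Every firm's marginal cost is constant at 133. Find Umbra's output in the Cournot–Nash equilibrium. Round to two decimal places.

14.50

Each firm earns π_i = (365 - 4Q)q_i - 133q_i.
First-order condition (treating rivals' output as given): 232 - 8q_i - 4·Σ_{j≠i} q_j = 0.
By symmetry each firm produces the same amount; substituting Σ_{j≠i} q_j = 2q_i yields q_i = 232/16 = 29/2.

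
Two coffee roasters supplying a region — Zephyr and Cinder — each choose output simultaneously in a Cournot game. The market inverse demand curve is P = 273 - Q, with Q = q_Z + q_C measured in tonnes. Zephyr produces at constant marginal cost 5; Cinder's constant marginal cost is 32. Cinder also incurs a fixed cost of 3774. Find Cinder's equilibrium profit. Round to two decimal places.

1314.44

Zephyr's profit: π_Z = (273 - Q)q_Z - (5q_Z). Setting ∂π_Z/∂q_Z = 0: 268 - 2q_Z - (q_C) = 0.
Cinder's first-order condition: 241 - 2q_C - (q_Z) = 0.
So q_Z = (268 - q_C)/2 and q_C = (241 - q_Z)/2.
Substituting one into the other gives q_Z = 295/3 and q_C = 214/3.
Price P = 273 - 509/3 = 310/3.
Cinder's profit: (310/3 - 32)·(214/3) - 3774 = 1314.4444.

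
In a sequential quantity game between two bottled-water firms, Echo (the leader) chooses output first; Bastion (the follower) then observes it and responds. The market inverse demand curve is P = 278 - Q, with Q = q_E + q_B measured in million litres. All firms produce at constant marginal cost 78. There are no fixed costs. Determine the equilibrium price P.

128

Solve by backward induction. Given q_E, the follower Bastion maximises π_B = (278 - q_E - q_B)q_B - 78q_B.
Setting the follower's marginal profit to zero, 200 - q_E - 2q_B = 0, i.e. q_B = (200 - q_E)/2.
The leader anticipates this reaction. Substituting into P = 278 - Q gives P = 178 - (1/2)q_E, so π_E = (178 - (1/2)q_E)q_E - 78q_E.
Maximising: ∂π_E/∂q_E = 100 - q_E = 0, giving q_E = 100.
Then q_B = (200 - 100)/2 = 50.
Total output Q = 150, so price P = 278 - 150 = 128.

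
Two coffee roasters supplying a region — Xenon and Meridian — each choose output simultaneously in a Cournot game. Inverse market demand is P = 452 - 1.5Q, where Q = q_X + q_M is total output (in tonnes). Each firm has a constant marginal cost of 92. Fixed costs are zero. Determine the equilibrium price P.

A representative firm's profit is π_i = q_i(452 - 1.5Q) - 92q_i.
Setting ∂π_i/∂q_i = 0 with rivals' quantities fixed: 360 - 3q_i - (3/2)q_j = 0.
By symmetry each firm produces the same amount; substituting q_j = q_i yields q_i = 360/(9/2) = 80.
Total output Q = 160, so price P = 452 - (3/2)·160 = 212.

212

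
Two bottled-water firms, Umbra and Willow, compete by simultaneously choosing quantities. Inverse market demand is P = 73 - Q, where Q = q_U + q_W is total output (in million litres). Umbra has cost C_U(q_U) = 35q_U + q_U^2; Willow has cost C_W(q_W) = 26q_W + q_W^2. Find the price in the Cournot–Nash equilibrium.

Umbra's profit: π_U = (73 - Q)q_U - (35q_U + q_U²). Setting ∂π_U/∂q_U = 0: 38 - 4q_U - (q_W) = 0.
Willow's first-order condition: 47 - 4q_W - (q_U) = 0.
Best responses: q_U = (38 - q_W)/4, q_W = (47 - q_U)/4.
Substituting one into the other gives q_U = 7 and q_W = 10.
Total output Q = 17, so price P = 73 - 17 = 56.

56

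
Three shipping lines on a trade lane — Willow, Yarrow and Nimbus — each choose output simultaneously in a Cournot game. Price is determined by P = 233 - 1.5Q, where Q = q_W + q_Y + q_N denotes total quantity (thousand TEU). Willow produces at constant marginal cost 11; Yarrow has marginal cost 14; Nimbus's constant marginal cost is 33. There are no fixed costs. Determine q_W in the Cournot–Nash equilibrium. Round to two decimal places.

Willow's profit: π_W = (233 - 1.5Q)q_W - (11q_W). Setting ∂π_W/∂q_W = 0: 222 - 3q_W - (3/2)(q_Y + q_N) = 0.
Yarrow's profit: π_Y = (233 - 1.5Q)q_Y - (14q_Y). Setting ∂π_Y/∂q_Y = 0: 219 - 3q_Y - (3/2)(q_W + q_N) = 0.
Nimbus's first-order condition: 200 - 3q_N - (3/2)(q_W + q_Y) = 0.
Adding the 3 conditions: 641 − 3Q − 3Q = 0, i.e. Q = 641/6.
Back-substituting: q_W = (222 − 641/4)/(3/2) = 247/6, q_Y = (219 − 641/4)/(3/2) = 235/6, q_N = (200 − 641/4)/(3/2) = 53/2.

41.17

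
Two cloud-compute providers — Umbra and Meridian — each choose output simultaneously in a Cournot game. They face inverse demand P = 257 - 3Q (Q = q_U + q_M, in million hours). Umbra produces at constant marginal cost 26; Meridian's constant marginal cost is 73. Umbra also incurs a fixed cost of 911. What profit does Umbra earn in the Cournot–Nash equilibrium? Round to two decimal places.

Umbra's profit: π_U = (257 - 3Q)q_U - (26q_U). Setting ∂π_U/∂q_U = 0: 231 - 6q_U - 3(q_M) = 0.
Meridian's profit: π_M = (257 - 3Q)q_M - (73q_M). Setting ∂π_M/∂q_M = 0: 184 - 6q_M - 3(q_U) = 0.
Rearranging gives the reaction functions q_U = (231 - 3q_M)/6 and q_M = (184 - 3q_U)/6.
Solving the pair: q_U = 278/9, q_M = 137/9.
Price P = 257 - 3·(415/9) = 356/3.
Umbra's profit: (356/3 - 26)·(278/9) - 911 = 1951.3704.

1951.37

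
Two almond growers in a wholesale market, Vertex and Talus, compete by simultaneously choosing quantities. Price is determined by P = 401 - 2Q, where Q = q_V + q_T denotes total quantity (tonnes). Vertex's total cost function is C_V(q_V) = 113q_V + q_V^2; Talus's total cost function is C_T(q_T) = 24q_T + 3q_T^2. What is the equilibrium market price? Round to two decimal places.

Vertex's profit: π_V = (401 - 2Q)q_V - (113q_V + q_V²). Setting ∂π_V/∂q_V = 0: 288 - 6q_V - 2(q_T) = 0.
Talus's first-order condition: 377 - 10q_T - 2(q_V) = 0.
Best responses: q_V = (288 - 2q_T)/6, q_T = (377 - 2q_V)/10.
Substituting one into the other gives q_V = 1063/28 and q_T = 843/28.
Total output Q = 953/14, so price P = 401 - 2·(953/14) = 1854/7.

264.86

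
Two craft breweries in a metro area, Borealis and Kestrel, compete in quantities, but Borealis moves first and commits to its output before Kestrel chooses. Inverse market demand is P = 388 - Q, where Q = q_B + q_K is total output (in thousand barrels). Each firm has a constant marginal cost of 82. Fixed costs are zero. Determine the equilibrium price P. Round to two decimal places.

The follower Kestrel best-responds to any q_B: π_K = (388 - Q)q_K - 82q_K.
Follower FOC: 306 - q_B - 2q_K = 0, so q_K(q_B) = (306 - q_B)/2.
The leader anticipates this reaction. Substituting into P = 388 - Q gives P = 235 - (1/2)q_B, so π_B = (235 - (1/2)q_B)q_B - 82q_B.
Maximising: ∂π_B/∂q_B = 153 - q_B = 0, giving q_B = 153.
Then q_K = (306 - 153)/2 = 153/2.
Total output Q = 459/2, so price P = 388 - 459/2 = 317/2.

158.50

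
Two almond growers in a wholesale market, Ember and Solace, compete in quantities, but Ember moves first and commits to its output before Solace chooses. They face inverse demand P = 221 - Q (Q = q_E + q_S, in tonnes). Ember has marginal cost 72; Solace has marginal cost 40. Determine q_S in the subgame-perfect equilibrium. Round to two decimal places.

61.25

The follower Solace best-responds to any q_E: π_S = (221 - Q)q_S - 40q_S.
∂π_S/∂q_S = 181 - q_E - 2q_S = 0 gives the reaction function q_S = (181 - q_E)/2.
Ember substitutes q_S(q_E) into its own profit: π_E = q_E(221 - q_E - (181 - q_E)/2) - 72q_E = (261/2 - (1/2)q_E)q_E - 72q_E.
Leader FOC: 117/2 - q_E = 0, so q_E = 117/2.
Then q_S = (181 - 117/2)/2 = 245/4.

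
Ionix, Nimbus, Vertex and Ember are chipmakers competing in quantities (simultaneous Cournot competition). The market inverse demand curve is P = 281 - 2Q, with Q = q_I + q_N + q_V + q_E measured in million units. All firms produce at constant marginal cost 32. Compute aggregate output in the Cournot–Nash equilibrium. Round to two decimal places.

99.60

A representative firm's profit is π_i = q_i(281 - 2Q) - 32q_i.
Setting ∂π_i/∂q_i = 0 with rivals' quantities fixed: 249 - 4q_i - 2·Σ_{j≠i} q_j = 0.
By symmetry each firm produces the same amount; substituting Σ_{j≠i} q_j = 3q_i yields q_i = 249/10.
Total output Q = 249/10 + 249/10 + 249/10 + 249/10 = 498/5.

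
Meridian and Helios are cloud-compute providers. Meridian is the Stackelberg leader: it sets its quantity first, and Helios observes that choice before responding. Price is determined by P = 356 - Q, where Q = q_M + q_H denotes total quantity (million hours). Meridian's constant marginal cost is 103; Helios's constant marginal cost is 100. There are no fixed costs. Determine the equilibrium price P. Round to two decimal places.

Solve by backward induction. Given q_M, the follower Helios maximises π_H = (356 - q_M - q_H)q_H - 100q_H.
∂π_H/∂q_H = 256 - q_M - 2q_H = 0 gives the reaction function q_H = (256 - q_M)/2.
Meridian substitutes q_H(q_M) into its own profit: π_M = q_M(356 - q_M - (256 - q_M)/2) - 103q_M = (228 - (1/2)q_M)q_M - 103q_M.
Maximising: ∂π_M/∂q_M = 125 - q_M = 0, giving q_M = 125.
Then q_H = (256 - 125)/2 = 131/2.
Total output Q = 381/2, so price P = 356 - 381/2 = 331/2.

165.50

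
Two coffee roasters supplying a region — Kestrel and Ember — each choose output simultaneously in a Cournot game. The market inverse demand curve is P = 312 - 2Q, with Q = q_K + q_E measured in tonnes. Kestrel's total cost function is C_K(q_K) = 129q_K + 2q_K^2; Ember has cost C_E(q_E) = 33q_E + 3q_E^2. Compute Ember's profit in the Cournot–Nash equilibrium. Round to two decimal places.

3014.16

Kestrel's profit: π_K = (312 - 2Q)q_K - (129q_K + 2q_K²). Setting ∂π_K/∂q_K = 0: 183 - 8q_K - 2(q_E) = 0.
Ember's first-order condition: 279 - 10q_E - 2(q_K) = 0.
So q_K = (183 - 2q_E)/8 and q_E = (279 - 2q_K)/10.
Substituting one into the other gives q_K = 318/19 and q_E = 933/38.
Price P = 312 - 2·(1569/38) = 229.4211.
Ember's profit: 229.4211·(933/38) - 33·(933/38) - 3(933/38)² = 3014.1586.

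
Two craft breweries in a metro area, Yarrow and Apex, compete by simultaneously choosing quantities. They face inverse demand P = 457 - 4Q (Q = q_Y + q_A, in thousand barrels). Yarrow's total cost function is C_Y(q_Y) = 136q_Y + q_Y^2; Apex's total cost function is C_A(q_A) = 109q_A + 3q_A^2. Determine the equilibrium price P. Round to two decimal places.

Yarrow's profit: π_Y = (457 - 4Q)q_Y - (136q_Y + q_Y²). Setting ∂π_Y/∂q_Y = 0: 321 - 10q_Y - 4(q_A) = 0.
Apex's first-order condition: 348 - 14q_A - 4(q_Y) = 0.
Best responses: q_Y = (321 - 4q_A)/10, q_A = (348 - 4q_Y)/14.
Solving the pair: q_Y = 1551/62, q_A = 549/31.
Total output Q = 42.7258, so price P = 457 - 4·42.7258 = 286.0968.

286.10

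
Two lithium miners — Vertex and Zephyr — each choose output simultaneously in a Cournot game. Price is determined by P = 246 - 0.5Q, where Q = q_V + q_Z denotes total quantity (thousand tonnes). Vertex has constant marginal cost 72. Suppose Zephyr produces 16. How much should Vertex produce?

166

With the rival's output fixed at 16, Vertex's profit is π_V = (246 - (1/2)·16 - (1/2)q_V)q_V - (72q_V) = (238 - (1/2)q_V)q_V - (72q_V).
∂π_V/∂q_V = 166 - q_V = 0, so q_V = 166.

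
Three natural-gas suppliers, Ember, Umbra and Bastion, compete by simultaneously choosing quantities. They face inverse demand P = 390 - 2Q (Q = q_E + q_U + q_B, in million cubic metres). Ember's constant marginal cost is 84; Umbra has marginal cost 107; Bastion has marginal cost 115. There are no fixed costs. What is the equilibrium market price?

174

Ember's profit: π_E = (390 - 2Q)q_E - (84q_E). Setting ∂π_E/∂q_E = 0: 306 - 4q_E - 2(q_U + q_B) = 0.
Umbra's first-order condition: 283 - 4q_U - 2(q_E + q_B) = 0.
Bastion's profit: π_B = (390 - 2Q)q_B - (115q_B). Setting ∂π_B/∂q_B = 0: 275 - 4q_B - 2(q_E + q_U) = 0.
Adding the 3 conditions: 864 − 4Q − 4Q = 0, i.e. Q = 108.
Back-substituting: q_E = (306 − 216)/2 = 45, q_U = (283 − 216)/2 = 67/2, q_B = (275 − 216)/2 = 59/2.
Total output Q = 108, so price P = 390 - 2·108 = 174.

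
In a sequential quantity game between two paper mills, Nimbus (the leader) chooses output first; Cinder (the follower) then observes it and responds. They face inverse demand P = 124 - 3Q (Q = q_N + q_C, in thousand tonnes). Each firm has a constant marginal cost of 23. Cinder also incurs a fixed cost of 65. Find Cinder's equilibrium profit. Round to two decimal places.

147.52

The follower Cinder best-responds to any q_N: π_C = (124 - 3Q)q_C - 23q_C.
Setting the follower's marginal profit to zero, 101 - 3q_N - 6q_C = 0, i.e. q_C = (101 - 3q_N)/6.
The leader anticipates this reaction. Substituting into P = 124 - 3Q gives P = 147/2 - (3/2)q_N, so π_N = (147/2 - (3/2)q_N)q_N - 23q_N.
Leader FOC: 101/2 - 3q_N = 0, so q_N = 101/6.
Then q_C = (101 - 3·(101/6))/6 = 101/12.
Price P = 124 - 3·(101/4) = 193/4.
Cinder's profit: (193/4 - 23)·(101/12) - 65 = 147.5208.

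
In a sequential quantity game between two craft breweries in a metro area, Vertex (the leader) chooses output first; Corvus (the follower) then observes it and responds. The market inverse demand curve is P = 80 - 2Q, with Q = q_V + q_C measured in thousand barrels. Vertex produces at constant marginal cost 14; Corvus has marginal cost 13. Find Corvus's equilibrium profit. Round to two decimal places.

Solve by backward induction. Given q_V, the follower Corvus maximises π_C = (80 - 2q_V - 2q_C)q_C - 13q_C.
∂π_C/∂q_C = 67 - 2q_V - 4q_C = 0 gives the reaction function q_C = (67 - 2q_V)/4.
The leader anticipates this reaction. Substituting into P = 80 - 2Q gives P = 93/2 - q_V, so π_V = (93/2 - q_V)q_V - 14q_V.
Maximising: ∂π_V/∂q_V = 65/2 - 2q_V = 0, giving q_V = 65/4.
Then q_C = (67 - 2·(65/4))/4 = 69/8.
Price P = 80 - 2·(199/8) = 121/4.
Corvus's profit: (121/4 - 13)·(69/8) = 148.7813.

148.78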